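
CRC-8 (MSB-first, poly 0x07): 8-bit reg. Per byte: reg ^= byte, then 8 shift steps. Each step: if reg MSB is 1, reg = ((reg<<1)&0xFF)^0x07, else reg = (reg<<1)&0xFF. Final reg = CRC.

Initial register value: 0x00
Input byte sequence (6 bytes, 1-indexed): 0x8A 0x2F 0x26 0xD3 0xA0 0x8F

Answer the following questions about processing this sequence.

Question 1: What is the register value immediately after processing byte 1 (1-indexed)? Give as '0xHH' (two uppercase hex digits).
Answer: 0xBF

Derivation:
After byte 1 (0x8A): reg=0xBF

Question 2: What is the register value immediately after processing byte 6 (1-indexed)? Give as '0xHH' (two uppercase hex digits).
After byte 1 (0x8A): reg=0xBF
After byte 2 (0x2F): reg=0xF9
After byte 3 (0x26): reg=0x13
After byte 4 (0xD3): reg=0x4E
After byte 5 (0xA0): reg=0x84
After byte 6 (0x8F): reg=0x31

Answer: 0x31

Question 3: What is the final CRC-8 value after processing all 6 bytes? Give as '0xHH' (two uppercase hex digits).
Answer: 0x31

Derivation:
After byte 1 (0x8A): reg=0xBF
After byte 2 (0x2F): reg=0xF9
After byte 3 (0x26): reg=0x13
After byte 4 (0xD3): reg=0x4E
After byte 5 (0xA0): reg=0x84
After byte 6 (0x8F): reg=0x31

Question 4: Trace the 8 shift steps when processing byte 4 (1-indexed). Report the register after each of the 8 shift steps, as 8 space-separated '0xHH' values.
Answer: 0x87 0x09 0x12 0x24 0x48 0x90 0x27 0x4E

Derivation:
After byte 1 (0x8A): reg=0xBF
After byte 2 (0x2F): reg=0xF9
After byte 3 (0x26): reg=0x13
Register before byte 4: 0x13
After XOR with byte 0xD3: 0xC0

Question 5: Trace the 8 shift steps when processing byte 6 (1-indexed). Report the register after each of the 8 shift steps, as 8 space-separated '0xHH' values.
Answer: 0x16 0x2C 0x58 0xB0 0x67 0xCE 0x9B 0x31

Derivation:
After byte 1 (0x8A): reg=0xBF
After byte 2 (0x2F): reg=0xF9
After byte 3 (0x26): reg=0x13
After byte 4 (0xD3): reg=0x4E
After byte 5 (0xA0): reg=0x84
Register before byte 6: 0x84
After XOR with byte 0x8F: 0x0B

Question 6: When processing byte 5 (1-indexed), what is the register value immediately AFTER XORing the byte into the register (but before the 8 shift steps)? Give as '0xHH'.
Answer: 0xEE

Derivation:
Register before byte 5: 0x4E
Byte 5: 0xA0
0x4E XOR 0xA0 = 0xEE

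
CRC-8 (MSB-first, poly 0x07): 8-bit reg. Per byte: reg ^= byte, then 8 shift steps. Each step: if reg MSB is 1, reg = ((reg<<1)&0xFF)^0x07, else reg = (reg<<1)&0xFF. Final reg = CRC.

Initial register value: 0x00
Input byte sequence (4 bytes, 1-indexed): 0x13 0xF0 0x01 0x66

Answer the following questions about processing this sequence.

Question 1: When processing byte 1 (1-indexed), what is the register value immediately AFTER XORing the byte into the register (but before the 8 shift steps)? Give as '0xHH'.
Answer: 0x13

Derivation:
Register before byte 1: 0x00
Byte 1: 0x13
0x00 XOR 0x13 = 0x13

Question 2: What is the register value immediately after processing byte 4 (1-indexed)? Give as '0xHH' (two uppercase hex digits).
After byte 1 (0x13): reg=0x79
After byte 2 (0xF0): reg=0xB6
After byte 3 (0x01): reg=0x0C
After byte 4 (0x66): reg=0x11

Answer: 0x11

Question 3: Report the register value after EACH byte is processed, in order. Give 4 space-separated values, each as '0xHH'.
0x79 0xB6 0x0C 0x11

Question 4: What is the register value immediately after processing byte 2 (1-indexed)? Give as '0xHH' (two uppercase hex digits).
Answer: 0xB6

Derivation:
After byte 1 (0x13): reg=0x79
After byte 2 (0xF0): reg=0xB6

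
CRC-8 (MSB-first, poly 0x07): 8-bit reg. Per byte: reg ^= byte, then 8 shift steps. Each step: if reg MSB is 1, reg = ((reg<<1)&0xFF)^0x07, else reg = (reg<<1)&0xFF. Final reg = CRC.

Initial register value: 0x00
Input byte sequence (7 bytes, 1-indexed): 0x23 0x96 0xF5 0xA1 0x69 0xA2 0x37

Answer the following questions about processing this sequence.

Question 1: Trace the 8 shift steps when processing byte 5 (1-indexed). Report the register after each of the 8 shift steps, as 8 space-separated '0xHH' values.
After byte 1 (0x23): reg=0xE9
After byte 2 (0x96): reg=0x7A
After byte 3 (0xF5): reg=0xA4
After byte 4 (0xA1): reg=0x1B
Register before byte 5: 0x1B
After XOR with byte 0x69: 0x72

Answer: 0xE4 0xCF 0x99 0x35 0x6A 0xD4 0xAF 0x59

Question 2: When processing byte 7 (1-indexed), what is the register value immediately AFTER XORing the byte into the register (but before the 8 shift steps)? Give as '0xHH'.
Answer: 0xD8

Derivation:
Register before byte 7: 0xEF
Byte 7: 0x37
0xEF XOR 0x37 = 0xD8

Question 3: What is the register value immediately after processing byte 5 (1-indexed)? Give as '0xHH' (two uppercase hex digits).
Answer: 0x59

Derivation:
After byte 1 (0x23): reg=0xE9
After byte 2 (0x96): reg=0x7A
After byte 3 (0xF5): reg=0xA4
After byte 4 (0xA1): reg=0x1B
After byte 5 (0x69): reg=0x59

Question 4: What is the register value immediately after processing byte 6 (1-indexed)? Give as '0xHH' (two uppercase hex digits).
After byte 1 (0x23): reg=0xE9
After byte 2 (0x96): reg=0x7A
After byte 3 (0xF5): reg=0xA4
After byte 4 (0xA1): reg=0x1B
After byte 5 (0x69): reg=0x59
After byte 6 (0xA2): reg=0xEF

Answer: 0xEF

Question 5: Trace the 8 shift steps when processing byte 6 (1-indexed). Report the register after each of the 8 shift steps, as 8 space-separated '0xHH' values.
After byte 1 (0x23): reg=0xE9
After byte 2 (0x96): reg=0x7A
After byte 3 (0xF5): reg=0xA4
After byte 4 (0xA1): reg=0x1B
After byte 5 (0x69): reg=0x59
Register before byte 6: 0x59
After XOR with byte 0xA2: 0xFB

Answer: 0xF1 0xE5 0xCD 0x9D 0x3D 0x7A 0xF4 0xEF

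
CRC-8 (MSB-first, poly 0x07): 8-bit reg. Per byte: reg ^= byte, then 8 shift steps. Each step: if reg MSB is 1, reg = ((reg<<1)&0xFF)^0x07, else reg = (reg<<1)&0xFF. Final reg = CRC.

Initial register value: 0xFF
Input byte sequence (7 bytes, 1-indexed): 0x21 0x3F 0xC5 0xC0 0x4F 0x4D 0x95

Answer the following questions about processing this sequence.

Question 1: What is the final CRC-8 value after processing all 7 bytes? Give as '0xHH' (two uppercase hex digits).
After byte 1 (0x21): reg=0x14
After byte 2 (0x3F): reg=0xD1
After byte 3 (0xC5): reg=0x6C
After byte 4 (0xC0): reg=0x4D
After byte 5 (0x4F): reg=0x0E
After byte 6 (0x4D): reg=0xCE
After byte 7 (0x95): reg=0x86

Answer: 0x86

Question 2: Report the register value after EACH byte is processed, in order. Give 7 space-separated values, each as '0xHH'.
0x14 0xD1 0x6C 0x4D 0x0E 0xCE 0x86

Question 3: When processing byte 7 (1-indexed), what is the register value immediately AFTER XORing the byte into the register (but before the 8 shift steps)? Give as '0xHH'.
Answer: 0x5B

Derivation:
Register before byte 7: 0xCE
Byte 7: 0x95
0xCE XOR 0x95 = 0x5B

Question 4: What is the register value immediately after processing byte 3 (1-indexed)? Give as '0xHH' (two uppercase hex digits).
After byte 1 (0x21): reg=0x14
After byte 2 (0x3F): reg=0xD1
After byte 3 (0xC5): reg=0x6C

Answer: 0x6C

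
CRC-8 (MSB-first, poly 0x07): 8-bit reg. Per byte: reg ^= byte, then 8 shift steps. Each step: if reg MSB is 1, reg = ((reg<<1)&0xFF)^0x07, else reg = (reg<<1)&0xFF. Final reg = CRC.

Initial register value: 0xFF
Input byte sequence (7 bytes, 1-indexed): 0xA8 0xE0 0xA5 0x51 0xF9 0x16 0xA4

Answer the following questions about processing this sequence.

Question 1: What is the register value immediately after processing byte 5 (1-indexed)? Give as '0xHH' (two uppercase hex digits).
After byte 1 (0xA8): reg=0xA2
After byte 2 (0xE0): reg=0xC9
After byte 3 (0xA5): reg=0x03
After byte 4 (0x51): reg=0xB9
After byte 5 (0xF9): reg=0xC7

Answer: 0xC7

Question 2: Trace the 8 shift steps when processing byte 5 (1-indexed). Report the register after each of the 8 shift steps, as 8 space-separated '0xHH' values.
After byte 1 (0xA8): reg=0xA2
After byte 2 (0xE0): reg=0xC9
After byte 3 (0xA5): reg=0x03
After byte 4 (0x51): reg=0xB9
Register before byte 5: 0xB9
After XOR with byte 0xF9: 0x40

Answer: 0x80 0x07 0x0E 0x1C 0x38 0x70 0xE0 0xC7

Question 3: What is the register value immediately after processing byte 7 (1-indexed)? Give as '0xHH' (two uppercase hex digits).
Answer: 0xDA

Derivation:
After byte 1 (0xA8): reg=0xA2
After byte 2 (0xE0): reg=0xC9
After byte 3 (0xA5): reg=0x03
After byte 4 (0x51): reg=0xB9
After byte 5 (0xF9): reg=0xC7
After byte 6 (0x16): reg=0x39
After byte 7 (0xA4): reg=0xDA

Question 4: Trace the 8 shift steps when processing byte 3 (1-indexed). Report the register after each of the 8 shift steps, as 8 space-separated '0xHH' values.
Answer: 0xD8 0xB7 0x69 0xD2 0xA3 0x41 0x82 0x03

Derivation:
After byte 1 (0xA8): reg=0xA2
After byte 2 (0xE0): reg=0xC9
Register before byte 3: 0xC9
After XOR with byte 0xA5: 0x6C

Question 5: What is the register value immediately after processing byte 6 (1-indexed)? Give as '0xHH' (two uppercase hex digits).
Answer: 0x39

Derivation:
After byte 1 (0xA8): reg=0xA2
After byte 2 (0xE0): reg=0xC9
After byte 3 (0xA5): reg=0x03
After byte 4 (0x51): reg=0xB9
After byte 5 (0xF9): reg=0xC7
After byte 6 (0x16): reg=0x39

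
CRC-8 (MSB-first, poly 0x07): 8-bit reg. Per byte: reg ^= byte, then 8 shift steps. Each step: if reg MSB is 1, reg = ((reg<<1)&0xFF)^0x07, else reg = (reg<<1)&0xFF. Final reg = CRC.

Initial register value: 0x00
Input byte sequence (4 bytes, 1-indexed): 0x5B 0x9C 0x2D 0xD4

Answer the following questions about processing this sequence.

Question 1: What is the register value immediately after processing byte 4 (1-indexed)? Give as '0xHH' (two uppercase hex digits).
After byte 1 (0x5B): reg=0x86
After byte 2 (0x9C): reg=0x46
After byte 3 (0x2D): reg=0x16
After byte 4 (0xD4): reg=0x40

Answer: 0x40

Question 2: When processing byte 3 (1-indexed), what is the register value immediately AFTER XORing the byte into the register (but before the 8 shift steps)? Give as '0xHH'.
Register before byte 3: 0x46
Byte 3: 0x2D
0x46 XOR 0x2D = 0x6B

Answer: 0x6B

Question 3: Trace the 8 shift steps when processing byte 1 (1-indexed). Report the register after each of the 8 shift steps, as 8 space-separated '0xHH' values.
Answer: 0xB6 0x6B 0xD6 0xAB 0x51 0xA2 0x43 0x86

Derivation:
Register before byte 1: 0x00
After XOR with byte 0x5B: 0x5B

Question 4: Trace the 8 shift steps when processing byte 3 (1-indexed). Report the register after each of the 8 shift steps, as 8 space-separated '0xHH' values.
Answer: 0xD6 0xAB 0x51 0xA2 0x43 0x86 0x0B 0x16

Derivation:
After byte 1 (0x5B): reg=0x86
After byte 2 (0x9C): reg=0x46
Register before byte 3: 0x46
After XOR with byte 0x2D: 0x6B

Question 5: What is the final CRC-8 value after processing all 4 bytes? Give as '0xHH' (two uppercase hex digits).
After byte 1 (0x5B): reg=0x86
After byte 2 (0x9C): reg=0x46
After byte 3 (0x2D): reg=0x16
After byte 4 (0xD4): reg=0x40

Answer: 0x40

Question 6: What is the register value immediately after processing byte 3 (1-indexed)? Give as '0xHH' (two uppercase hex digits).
After byte 1 (0x5B): reg=0x86
After byte 2 (0x9C): reg=0x46
After byte 3 (0x2D): reg=0x16

Answer: 0x16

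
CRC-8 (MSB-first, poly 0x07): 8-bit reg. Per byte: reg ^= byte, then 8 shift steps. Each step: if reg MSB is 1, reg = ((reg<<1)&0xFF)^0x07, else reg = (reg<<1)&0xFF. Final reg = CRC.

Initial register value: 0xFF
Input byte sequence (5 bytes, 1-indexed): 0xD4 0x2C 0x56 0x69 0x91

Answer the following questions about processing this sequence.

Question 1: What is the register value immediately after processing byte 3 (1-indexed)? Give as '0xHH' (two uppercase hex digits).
Answer: 0x58

Derivation:
After byte 1 (0xD4): reg=0xD1
After byte 2 (0x2C): reg=0xFD
After byte 3 (0x56): reg=0x58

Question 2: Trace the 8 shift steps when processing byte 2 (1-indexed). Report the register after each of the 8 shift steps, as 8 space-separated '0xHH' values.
After byte 1 (0xD4): reg=0xD1
Register before byte 2: 0xD1
After XOR with byte 0x2C: 0xFD

Answer: 0xFD 0xFD 0xFD 0xFD 0xFD 0xFD 0xFD 0xFD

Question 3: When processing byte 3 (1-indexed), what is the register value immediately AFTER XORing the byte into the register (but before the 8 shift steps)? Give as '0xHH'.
Register before byte 3: 0xFD
Byte 3: 0x56
0xFD XOR 0x56 = 0xAB

Answer: 0xAB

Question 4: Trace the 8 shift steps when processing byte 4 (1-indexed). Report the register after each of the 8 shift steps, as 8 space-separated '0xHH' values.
After byte 1 (0xD4): reg=0xD1
After byte 2 (0x2C): reg=0xFD
After byte 3 (0x56): reg=0x58
Register before byte 4: 0x58
After XOR with byte 0x69: 0x31

Answer: 0x62 0xC4 0x8F 0x19 0x32 0x64 0xC8 0x97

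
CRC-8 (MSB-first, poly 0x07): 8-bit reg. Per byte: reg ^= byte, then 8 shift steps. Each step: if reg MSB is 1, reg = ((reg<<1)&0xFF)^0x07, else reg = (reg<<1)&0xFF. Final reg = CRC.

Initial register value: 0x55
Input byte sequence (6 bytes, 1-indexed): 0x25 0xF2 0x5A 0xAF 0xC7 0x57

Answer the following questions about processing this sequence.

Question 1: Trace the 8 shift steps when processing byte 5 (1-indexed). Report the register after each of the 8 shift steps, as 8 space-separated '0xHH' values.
Answer: 0x0D 0x1A 0x34 0x68 0xD0 0xA7 0x49 0x92

Derivation:
After byte 1 (0x25): reg=0x57
After byte 2 (0xF2): reg=0x72
After byte 3 (0x5A): reg=0xD8
After byte 4 (0xAF): reg=0x42
Register before byte 5: 0x42
After XOR with byte 0xC7: 0x85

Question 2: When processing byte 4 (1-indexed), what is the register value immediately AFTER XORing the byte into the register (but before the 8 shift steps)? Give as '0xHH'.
Register before byte 4: 0xD8
Byte 4: 0xAF
0xD8 XOR 0xAF = 0x77

Answer: 0x77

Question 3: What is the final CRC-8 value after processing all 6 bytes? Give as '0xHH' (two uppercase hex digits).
After byte 1 (0x25): reg=0x57
After byte 2 (0xF2): reg=0x72
After byte 3 (0x5A): reg=0xD8
After byte 4 (0xAF): reg=0x42
After byte 5 (0xC7): reg=0x92
After byte 6 (0x57): reg=0x55

Answer: 0x55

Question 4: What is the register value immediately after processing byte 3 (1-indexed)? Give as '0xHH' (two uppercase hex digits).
After byte 1 (0x25): reg=0x57
After byte 2 (0xF2): reg=0x72
After byte 3 (0x5A): reg=0xD8

Answer: 0xD8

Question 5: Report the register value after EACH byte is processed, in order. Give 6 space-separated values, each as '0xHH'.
0x57 0x72 0xD8 0x42 0x92 0x55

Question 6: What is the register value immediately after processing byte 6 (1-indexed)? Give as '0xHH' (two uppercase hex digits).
Answer: 0x55

Derivation:
After byte 1 (0x25): reg=0x57
After byte 2 (0xF2): reg=0x72
After byte 3 (0x5A): reg=0xD8
After byte 4 (0xAF): reg=0x42
After byte 5 (0xC7): reg=0x92
After byte 6 (0x57): reg=0x55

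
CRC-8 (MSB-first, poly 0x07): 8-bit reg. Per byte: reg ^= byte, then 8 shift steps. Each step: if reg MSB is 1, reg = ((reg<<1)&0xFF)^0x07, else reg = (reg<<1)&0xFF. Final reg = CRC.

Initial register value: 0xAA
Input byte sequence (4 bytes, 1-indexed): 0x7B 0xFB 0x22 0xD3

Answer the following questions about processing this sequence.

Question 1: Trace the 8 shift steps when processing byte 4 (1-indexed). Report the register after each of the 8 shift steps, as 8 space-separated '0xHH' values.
After byte 1 (0x7B): reg=0x39
After byte 2 (0xFB): reg=0x40
After byte 3 (0x22): reg=0x29
Register before byte 4: 0x29
After XOR with byte 0xD3: 0xFA

Answer: 0xF3 0xE1 0xC5 0x8D 0x1D 0x3A 0x74 0xE8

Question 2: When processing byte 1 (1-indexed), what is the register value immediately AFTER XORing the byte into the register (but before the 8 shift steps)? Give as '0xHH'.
Answer: 0xD1

Derivation:
Register before byte 1: 0xAA
Byte 1: 0x7B
0xAA XOR 0x7B = 0xD1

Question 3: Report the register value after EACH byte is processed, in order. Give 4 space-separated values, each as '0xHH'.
0x39 0x40 0x29 0xE8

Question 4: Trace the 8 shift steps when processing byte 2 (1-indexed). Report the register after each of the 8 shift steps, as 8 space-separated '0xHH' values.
After byte 1 (0x7B): reg=0x39
Register before byte 2: 0x39
After XOR with byte 0xFB: 0xC2

Answer: 0x83 0x01 0x02 0x04 0x08 0x10 0x20 0x40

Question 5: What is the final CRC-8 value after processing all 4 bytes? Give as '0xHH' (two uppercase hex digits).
Answer: 0xE8

Derivation:
After byte 1 (0x7B): reg=0x39
After byte 2 (0xFB): reg=0x40
After byte 3 (0x22): reg=0x29
After byte 4 (0xD3): reg=0xE8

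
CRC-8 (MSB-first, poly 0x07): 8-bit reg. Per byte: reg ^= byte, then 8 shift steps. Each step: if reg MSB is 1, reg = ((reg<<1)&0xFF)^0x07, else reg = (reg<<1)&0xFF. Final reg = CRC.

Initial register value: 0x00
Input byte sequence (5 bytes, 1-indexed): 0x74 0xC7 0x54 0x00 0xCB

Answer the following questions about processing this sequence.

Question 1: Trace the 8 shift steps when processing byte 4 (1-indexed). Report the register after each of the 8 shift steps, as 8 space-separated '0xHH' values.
Answer: 0xC5 0x8D 0x1D 0x3A 0x74 0xE8 0xD7 0xA9

Derivation:
After byte 1 (0x74): reg=0x4B
After byte 2 (0xC7): reg=0xAD
After byte 3 (0x54): reg=0xE1
Register before byte 4: 0xE1
After XOR with byte 0x00: 0xE1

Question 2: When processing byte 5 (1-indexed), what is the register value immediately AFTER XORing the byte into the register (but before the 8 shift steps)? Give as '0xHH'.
Register before byte 5: 0xA9
Byte 5: 0xCB
0xA9 XOR 0xCB = 0x62

Answer: 0x62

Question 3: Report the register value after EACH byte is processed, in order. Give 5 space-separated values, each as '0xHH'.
0x4B 0xAD 0xE1 0xA9 0x29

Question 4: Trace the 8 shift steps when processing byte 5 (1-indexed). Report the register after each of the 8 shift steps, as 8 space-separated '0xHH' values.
Answer: 0xC4 0x8F 0x19 0x32 0x64 0xC8 0x97 0x29

Derivation:
After byte 1 (0x74): reg=0x4B
After byte 2 (0xC7): reg=0xAD
After byte 3 (0x54): reg=0xE1
After byte 4 (0x00): reg=0xA9
Register before byte 5: 0xA9
After XOR with byte 0xCB: 0x62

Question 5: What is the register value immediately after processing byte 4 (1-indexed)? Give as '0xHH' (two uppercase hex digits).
Answer: 0xA9

Derivation:
After byte 1 (0x74): reg=0x4B
After byte 2 (0xC7): reg=0xAD
After byte 3 (0x54): reg=0xE1
After byte 4 (0x00): reg=0xA9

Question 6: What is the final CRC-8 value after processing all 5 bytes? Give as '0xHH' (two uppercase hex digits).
Answer: 0x29

Derivation:
After byte 1 (0x74): reg=0x4B
After byte 2 (0xC7): reg=0xAD
After byte 3 (0x54): reg=0xE1
After byte 4 (0x00): reg=0xA9
After byte 5 (0xCB): reg=0x29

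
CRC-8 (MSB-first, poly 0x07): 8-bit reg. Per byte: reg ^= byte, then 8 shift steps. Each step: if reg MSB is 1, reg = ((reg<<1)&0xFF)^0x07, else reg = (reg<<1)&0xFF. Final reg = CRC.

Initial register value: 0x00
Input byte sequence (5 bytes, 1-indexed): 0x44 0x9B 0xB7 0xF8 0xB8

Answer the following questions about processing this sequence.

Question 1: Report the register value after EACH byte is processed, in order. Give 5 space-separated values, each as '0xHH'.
0xDB 0xC7 0x57 0x44 0xFA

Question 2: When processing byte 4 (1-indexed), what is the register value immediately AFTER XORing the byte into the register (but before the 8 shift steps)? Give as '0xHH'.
Register before byte 4: 0x57
Byte 4: 0xF8
0x57 XOR 0xF8 = 0xAF

Answer: 0xAF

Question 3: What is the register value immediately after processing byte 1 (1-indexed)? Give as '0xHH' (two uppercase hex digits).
Answer: 0xDB

Derivation:
After byte 1 (0x44): reg=0xDB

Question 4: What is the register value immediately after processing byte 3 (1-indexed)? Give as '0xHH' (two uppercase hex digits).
Answer: 0x57

Derivation:
After byte 1 (0x44): reg=0xDB
After byte 2 (0x9B): reg=0xC7
After byte 3 (0xB7): reg=0x57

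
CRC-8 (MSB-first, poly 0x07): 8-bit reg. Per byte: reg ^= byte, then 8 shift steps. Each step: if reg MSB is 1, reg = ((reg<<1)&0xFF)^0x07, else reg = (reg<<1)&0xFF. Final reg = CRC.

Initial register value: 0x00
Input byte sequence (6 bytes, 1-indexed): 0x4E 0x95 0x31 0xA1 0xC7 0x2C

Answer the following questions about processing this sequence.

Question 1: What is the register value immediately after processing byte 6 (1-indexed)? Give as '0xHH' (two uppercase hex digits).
After byte 1 (0x4E): reg=0xED
After byte 2 (0x95): reg=0x6F
After byte 3 (0x31): reg=0x9D
After byte 4 (0xA1): reg=0xB4
After byte 5 (0xC7): reg=0x5E
After byte 6 (0x2C): reg=0x59

Answer: 0x59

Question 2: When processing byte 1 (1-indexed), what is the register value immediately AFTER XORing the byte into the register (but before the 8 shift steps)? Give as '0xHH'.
Register before byte 1: 0x00
Byte 1: 0x4E
0x00 XOR 0x4E = 0x4E

Answer: 0x4E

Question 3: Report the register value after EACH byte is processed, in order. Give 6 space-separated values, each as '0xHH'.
0xED 0x6F 0x9D 0xB4 0x5E 0x59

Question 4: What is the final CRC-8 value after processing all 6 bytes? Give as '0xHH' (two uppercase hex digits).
Answer: 0x59

Derivation:
After byte 1 (0x4E): reg=0xED
After byte 2 (0x95): reg=0x6F
After byte 3 (0x31): reg=0x9D
After byte 4 (0xA1): reg=0xB4
After byte 5 (0xC7): reg=0x5E
After byte 6 (0x2C): reg=0x59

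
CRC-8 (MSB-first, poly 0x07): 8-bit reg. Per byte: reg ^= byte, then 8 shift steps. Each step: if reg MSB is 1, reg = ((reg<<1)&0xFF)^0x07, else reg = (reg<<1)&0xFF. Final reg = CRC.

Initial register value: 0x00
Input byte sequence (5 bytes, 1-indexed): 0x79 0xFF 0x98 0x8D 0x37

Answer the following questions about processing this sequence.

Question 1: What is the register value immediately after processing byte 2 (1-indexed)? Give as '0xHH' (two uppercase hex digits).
Answer: 0xEC

Derivation:
After byte 1 (0x79): reg=0x68
After byte 2 (0xFF): reg=0xEC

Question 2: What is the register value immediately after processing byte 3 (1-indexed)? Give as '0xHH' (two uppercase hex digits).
After byte 1 (0x79): reg=0x68
After byte 2 (0xFF): reg=0xEC
After byte 3 (0x98): reg=0x4B

Answer: 0x4B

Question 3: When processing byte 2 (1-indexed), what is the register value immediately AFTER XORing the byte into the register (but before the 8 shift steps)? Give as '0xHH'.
Answer: 0x97

Derivation:
Register before byte 2: 0x68
Byte 2: 0xFF
0x68 XOR 0xFF = 0x97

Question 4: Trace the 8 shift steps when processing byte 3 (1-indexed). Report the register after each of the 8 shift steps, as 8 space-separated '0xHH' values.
Answer: 0xE8 0xD7 0xA9 0x55 0xAA 0x53 0xA6 0x4B

Derivation:
After byte 1 (0x79): reg=0x68
After byte 2 (0xFF): reg=0xEC
Register before byte 3: 0xEC
After XOR with byte 0x98: 0x74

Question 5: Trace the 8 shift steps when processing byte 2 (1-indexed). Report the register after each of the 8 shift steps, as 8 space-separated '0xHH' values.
Answer: 0x29 0x52 0xA4 0x4F 0x9E 0x3B 0x76 0xEC

Derivation:
After byte 1 (0x79): reg=0x68
Register before byte 2: 0x68
After XOR with byte 0xFF: 0x97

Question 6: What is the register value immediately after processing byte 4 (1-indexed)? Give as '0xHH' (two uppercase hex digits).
Answer: 0x5C

Derivation:
After byte 1 (0x79): reg=0x68
After byte 2 (0xFF): reg=0xEC
After byte 3 (0x98): reg=0x4B
After byte 4 (0x8D): reg=0x5C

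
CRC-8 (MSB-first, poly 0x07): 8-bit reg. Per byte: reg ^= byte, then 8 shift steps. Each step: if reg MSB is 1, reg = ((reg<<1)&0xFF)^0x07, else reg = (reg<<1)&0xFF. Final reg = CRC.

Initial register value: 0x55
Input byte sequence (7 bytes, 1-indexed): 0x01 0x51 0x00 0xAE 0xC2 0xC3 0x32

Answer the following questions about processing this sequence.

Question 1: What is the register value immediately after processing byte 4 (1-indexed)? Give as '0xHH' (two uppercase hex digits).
After byte 1 (0x01): reg=0xAB
After byte 2 (0x51): reg=0xE8
After byte 3 (0x00): reg=0x96
After byte 4 (0xAE): reg=0xA8

Answer: 0xA8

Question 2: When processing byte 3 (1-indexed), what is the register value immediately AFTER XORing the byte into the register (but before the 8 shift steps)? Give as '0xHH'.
Answer: 0xE8

Derivation:
Register before byte 3: 0xE8
Byte 3: 0x00
0xE8 XOR 0x00 = 0xE8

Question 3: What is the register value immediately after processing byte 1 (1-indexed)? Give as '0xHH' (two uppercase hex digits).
Answer: 0xAB

Derivation:
After byte 1 (0x01): reg=0xAB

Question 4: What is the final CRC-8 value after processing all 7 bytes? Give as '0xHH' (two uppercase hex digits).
Answer: 0x0E

Derivation:
After byte 1 (0x01): reg=0xAB
After byte 2 (0x51): reg=0xE8
After byte 3 (0x00): reg=0x96
After byte 4 (0xAE): reg=0xA8
After byte 5 (0xC2): reg=0x11
After byte 6 (0xC3): reg=0x30
After byte 7 (0x32): reg=0x0E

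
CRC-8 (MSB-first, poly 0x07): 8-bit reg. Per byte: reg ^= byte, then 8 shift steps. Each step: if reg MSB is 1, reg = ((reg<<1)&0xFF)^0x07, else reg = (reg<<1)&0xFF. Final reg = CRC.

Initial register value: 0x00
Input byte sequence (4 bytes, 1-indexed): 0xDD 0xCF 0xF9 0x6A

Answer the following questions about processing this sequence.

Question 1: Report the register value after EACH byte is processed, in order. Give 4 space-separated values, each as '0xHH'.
0x1D 0x30 0x71 0x41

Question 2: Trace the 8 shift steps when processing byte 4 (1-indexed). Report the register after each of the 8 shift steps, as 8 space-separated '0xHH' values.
Answer: 0x36 0x6C 0xD8 0xB7 0x69 0xD2 0xA3 0x41

Derivation:
After byte 1 (0xDD): reg=0x1D
After byte 2 (0xCF): reg=0x30
After byte 3 (0xF9): reg=0x71
Register before byte 4: 0x71
After XOR with byte 0x6A: 0x1B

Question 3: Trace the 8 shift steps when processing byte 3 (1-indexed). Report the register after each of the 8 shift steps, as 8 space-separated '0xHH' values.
Answer: 0x95 0x2D 0x5A 0xB4 0x6F 0xDE 0xBB 0x71

Derivation:
After byte 1 (0xDD): reg=0x1D
After byte 2 (0xCF): reg=0x30
Register before byte 3: 0x30
After XOR with byte 0xF9: 0xC9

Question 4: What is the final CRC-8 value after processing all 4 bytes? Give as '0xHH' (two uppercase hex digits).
Answer: 0x41

Derivation:
After byte 1 (0xDD): reg=0x1D
After byte 2 (0xCF): reg=0x30
After byte 3 (0xF9): reg=0x71
After byte 4 (0x6A): reg=0x41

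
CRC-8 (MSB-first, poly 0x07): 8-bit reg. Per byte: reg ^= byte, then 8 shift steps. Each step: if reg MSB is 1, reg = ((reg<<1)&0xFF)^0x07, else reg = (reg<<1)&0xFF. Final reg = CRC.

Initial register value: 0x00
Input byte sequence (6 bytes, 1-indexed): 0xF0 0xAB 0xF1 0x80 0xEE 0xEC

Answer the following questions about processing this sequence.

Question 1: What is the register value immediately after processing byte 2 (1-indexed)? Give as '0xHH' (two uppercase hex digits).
After byte 1 (0xF0): reg=0xDE
After byte 2 (0xAB): reg=0x4C

Answer: 0x4C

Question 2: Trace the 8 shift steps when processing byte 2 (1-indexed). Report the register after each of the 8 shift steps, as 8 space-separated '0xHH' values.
After byte 1 (0xF0): reg=0xDE
Register before byte 2: 0xDE
After XOR with byte 0xAB: 0x75

Answer: 0xEA 0xD3 0xA1 0x45 0x8A 0x13 0x26 0x4C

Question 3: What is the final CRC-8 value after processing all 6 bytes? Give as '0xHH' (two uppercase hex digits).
After byte 1 (0xF0): reg=0xDE
After byte 2 (0xAB): reg=0x4C
After byte 3 (0xF1): reg=0x3A
After byte 4 (0x80): reg=0x2F
After byte 5 (0xEE): reg=0x49
After byte 6 (0xEC): reg=0x72

Answer: 0x72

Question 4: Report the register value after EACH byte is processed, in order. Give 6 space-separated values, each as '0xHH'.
0xDE 0x4C 0x3A 0x2F 0x49 0x72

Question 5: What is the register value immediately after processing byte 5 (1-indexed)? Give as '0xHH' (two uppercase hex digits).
Answer: 0x49

Derivation:
After byte 1 (0xF0): reg=0xDE
After byte 2 (0xAB): reg=0x4C
After byte 3 (0xF1): reg=0x3A
After byte 4 (0x80): reg=0x2F
After byte 5 (0xEE): reg=0x49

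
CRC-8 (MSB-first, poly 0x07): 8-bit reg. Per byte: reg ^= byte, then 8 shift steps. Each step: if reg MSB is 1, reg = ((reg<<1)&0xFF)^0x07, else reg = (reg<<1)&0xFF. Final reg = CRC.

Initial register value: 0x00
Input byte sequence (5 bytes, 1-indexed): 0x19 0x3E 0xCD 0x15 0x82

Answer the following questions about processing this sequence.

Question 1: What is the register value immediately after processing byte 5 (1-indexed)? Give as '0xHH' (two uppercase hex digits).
After byte 1 (0x19): reg=0x4F
After byte 2 (0x3E): reg=0x50
After byte 3 (0xCD): reg=0xDA
After byte 4 (0x15): reg=0x63
After byte 5 (0x82): reg=0xA9

Answer: 0xA9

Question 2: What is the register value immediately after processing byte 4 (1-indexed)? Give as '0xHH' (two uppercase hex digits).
After byte 1 (0x19): reg=0x4F
After byte 2 (0x3E): reg=0x50
After byte 3 (0xCD): reg=0xDA
After byte 4 (0x15): reg=0x63

Answer: 0x63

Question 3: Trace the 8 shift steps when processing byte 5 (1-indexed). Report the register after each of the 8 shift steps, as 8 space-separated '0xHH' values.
After byte 1 (0x19): reg=0x4F
After byte 2 (0x3E): reg=0x50
After byte 3 (0xCD): reg=0xDA
After byte 4 (0x15): reg=0x63
Register before byte 5: 0x63
After XOR with byte 0x82: 0xE1

Answer: 0xC5 0x8D 0x1D 0x3A 0x74 0xE8 0xD7 0xA9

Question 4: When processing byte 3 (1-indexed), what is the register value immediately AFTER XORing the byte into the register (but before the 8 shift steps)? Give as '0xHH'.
Register before byte 3: 0x50
Byte 3: 0xCD
0x50 XOR 0xCD = 0x9D

Answer: 0x9D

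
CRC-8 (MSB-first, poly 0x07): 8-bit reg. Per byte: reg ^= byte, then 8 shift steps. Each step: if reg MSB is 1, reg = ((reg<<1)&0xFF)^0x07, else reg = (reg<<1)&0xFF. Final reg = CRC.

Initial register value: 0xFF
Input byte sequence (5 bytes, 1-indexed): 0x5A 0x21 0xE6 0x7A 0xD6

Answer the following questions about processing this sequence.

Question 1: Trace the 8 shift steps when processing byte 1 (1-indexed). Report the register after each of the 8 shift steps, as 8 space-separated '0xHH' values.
Answer: 0x4D 0x9A 0x33 0x66 0xCC 0x9F 0x39 0x72

Derivation:
Register before byte 1: 0xFF
After XOR with byte 0x5A: 0xA5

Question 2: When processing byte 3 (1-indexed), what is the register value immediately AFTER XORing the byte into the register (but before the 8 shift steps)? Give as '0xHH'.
Answer: 0x58

Derivation:
Register before byte 3: 0xBE
Byte 3: 0xE6
0xBE XOR 0xE6 = 0x58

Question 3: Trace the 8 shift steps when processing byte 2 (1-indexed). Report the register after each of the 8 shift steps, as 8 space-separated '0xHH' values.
After byte 1 (0x5A): reg=0x72
Register before byte 2: 0x72
After XOR with byte 0x21: 0x53

Answer: 0xA6 0x4B 0x96 0x2B 0x56 0xAC 0x5F 0xBE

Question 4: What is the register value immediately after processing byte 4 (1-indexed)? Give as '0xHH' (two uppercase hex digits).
Answer: 0xC5

Derivation:
After byte 1 (0x5A): reg=0x72
After byte 2 (0x21): reg=0xBE
After byte 3 (0xE6): reg=0x8F
After byte 4 (0x7A): reg=0xC5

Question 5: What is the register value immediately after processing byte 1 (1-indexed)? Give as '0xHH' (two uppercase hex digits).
After byte 1 (0x5A): reg=0x72

Answer: 0x72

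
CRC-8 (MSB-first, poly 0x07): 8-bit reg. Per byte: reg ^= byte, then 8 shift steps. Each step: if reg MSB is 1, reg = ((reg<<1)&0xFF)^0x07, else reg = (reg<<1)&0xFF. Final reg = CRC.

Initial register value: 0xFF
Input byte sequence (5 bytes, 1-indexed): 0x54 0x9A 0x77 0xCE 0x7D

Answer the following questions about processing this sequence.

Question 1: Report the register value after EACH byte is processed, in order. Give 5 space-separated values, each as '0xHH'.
0x58 0x40 0x85 0xF6 0xB8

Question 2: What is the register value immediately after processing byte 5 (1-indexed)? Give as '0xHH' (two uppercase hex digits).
Answer: 0xB8

Derivation:
After byte 1 (0x54): reg=0x58
After byte 2 (0x9A): reg=0x40
After byte 3 (0x77): reg=0x85
After byte 4 (0xCE): reg=0xF6
After byte 5 (0x7D): reg=0xB8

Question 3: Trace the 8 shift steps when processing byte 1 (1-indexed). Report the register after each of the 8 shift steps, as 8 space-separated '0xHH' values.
Answer: 0x51 0xA2 0x43 0x86 0x0B 0x16 0x2C 0x58

Derivation:
Register before byte 1: 0xFF
After XOR with byte 0x54: 0xAB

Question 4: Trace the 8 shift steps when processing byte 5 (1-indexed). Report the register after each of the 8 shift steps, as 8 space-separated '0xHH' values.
After byte 1 (0x54): reg=0x58
After byte 2 (0x9A): reg=0x40
After byte 3 (0x77): reg=0x85
After byte 4 (0xCE): reg=0xF6
Register before byte 5: 0xF6
After XOR with byte 0x7D: 0x8B

Answer: 0x11 0x22 0x44 0x88 0x17 0x2E 0x5C 0xB8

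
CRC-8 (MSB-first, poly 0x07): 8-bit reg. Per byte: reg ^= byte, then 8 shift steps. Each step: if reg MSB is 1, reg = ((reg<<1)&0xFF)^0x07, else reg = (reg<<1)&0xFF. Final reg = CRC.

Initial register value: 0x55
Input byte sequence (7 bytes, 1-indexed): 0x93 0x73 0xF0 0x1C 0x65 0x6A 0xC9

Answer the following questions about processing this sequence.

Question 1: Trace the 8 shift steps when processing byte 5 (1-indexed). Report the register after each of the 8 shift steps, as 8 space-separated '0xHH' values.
After byte 1 (0x93): reg=0x5C
After byte 2 (0x73): reg=0xCD
After byte 3 (0xF0): reg=0xB3
After byte 4 (0x1C): reg=0x44
Register before byte 5: 0x44
After XOR with byte 0x65: 0x21

Answer: 0x42 0x84 0x0F 0x1E 0x3C 0x78 0xF0 0xE7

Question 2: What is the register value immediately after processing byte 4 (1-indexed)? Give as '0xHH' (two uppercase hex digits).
Answer: 0x44

Derivation:
After byte 1 (0x93): reg=0x5C
After byte 2 (0x73): reg=0xCD
After byte 3 (0xF0): reg=0xB3
After byte 4 (0x1C): reg=0x44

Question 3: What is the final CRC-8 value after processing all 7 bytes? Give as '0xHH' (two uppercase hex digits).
After byte 1 (0x93): reg=0x5C
After byte 2 (0x73): reg=0xCD
After byte 3 (0xF0): reg=0xB3
After byte 4 (0x1C): reg=0x44
After byte 5 (0x65): reg=0xE7
After byte 6 (0x6A): reg=0xAA
After byte 7 (0xC9): reg=0x2E

Answer: 0x2E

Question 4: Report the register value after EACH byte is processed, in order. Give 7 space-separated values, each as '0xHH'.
0x5C 0xCD 0xB3 0x44 0xE7 0xAA 0x2E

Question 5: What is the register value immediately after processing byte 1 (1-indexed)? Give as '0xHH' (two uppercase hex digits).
Answer: 0x5C

Derivation:
After byte 1 (0x93): reg=0x5C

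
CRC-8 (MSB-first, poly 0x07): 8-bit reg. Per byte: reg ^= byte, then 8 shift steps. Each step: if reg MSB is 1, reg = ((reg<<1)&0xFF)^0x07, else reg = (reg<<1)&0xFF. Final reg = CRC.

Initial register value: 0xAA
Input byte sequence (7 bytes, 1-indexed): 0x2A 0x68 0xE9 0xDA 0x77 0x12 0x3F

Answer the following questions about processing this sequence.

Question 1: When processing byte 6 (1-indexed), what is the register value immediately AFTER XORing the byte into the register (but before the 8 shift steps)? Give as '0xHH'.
Register before byte 6: 0xFC
Byte 6: 0x12
0xFC XOR 0x12 = 0xEE

Answer: 0xEE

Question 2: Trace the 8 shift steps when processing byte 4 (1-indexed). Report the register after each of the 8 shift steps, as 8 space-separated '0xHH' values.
Answer: 0x3A 0x74 0xE8 0xD7 0xA9 0x55 0xAA 0x53

Derivation:
After byte 1 (0x2A): reg=0x89
After byte 2 (0x68): reg=0xA9
After byte 3 (0xE9): reg=0xC7
Register before byte 4: 0xC7
After XOR with byte 0xDA: 0x1D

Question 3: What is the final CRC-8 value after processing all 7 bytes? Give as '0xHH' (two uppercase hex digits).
After byte 1 (0x2A): reg=0x89
After byte 2 (0x68): reg=0xA9
After byte 3 (0xE9): reg=0xC7
After byte 4 (0xDA): reg=0x53
After byte 5 (0x77): reg=0xFC
After byte 6 (0x12): reg=0x84
After byte 7 (0x3F): reg=0x28

Answer: 0x28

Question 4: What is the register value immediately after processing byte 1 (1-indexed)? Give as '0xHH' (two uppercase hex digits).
After byte 1 (0x2A): reg=0x89

Answer: 0x89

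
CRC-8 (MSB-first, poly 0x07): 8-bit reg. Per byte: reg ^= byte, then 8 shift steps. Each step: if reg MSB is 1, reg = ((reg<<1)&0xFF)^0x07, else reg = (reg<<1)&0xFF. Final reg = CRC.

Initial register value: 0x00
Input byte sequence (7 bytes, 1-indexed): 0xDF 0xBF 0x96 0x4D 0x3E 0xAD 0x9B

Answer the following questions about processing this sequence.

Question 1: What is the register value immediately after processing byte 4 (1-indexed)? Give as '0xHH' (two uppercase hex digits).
After byte 1 (0xDF): reg=0x13
After byte 2 (0xBF): reg=0x4D
After byte 3 (0x96): reg=0x0F
After byte 4 (0x4D): reg=0xC9

Answer: 0xC9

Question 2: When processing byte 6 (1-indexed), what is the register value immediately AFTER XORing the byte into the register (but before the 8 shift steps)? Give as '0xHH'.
Answer: 0x66

Derivation:
Register before byte 6: 0xCB
Byte 6: 0xAD
0xCB XOR 0xAD = 0x66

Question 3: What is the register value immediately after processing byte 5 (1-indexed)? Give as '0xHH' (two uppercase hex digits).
Answer: 0xCB

Derivation:
After byte 1 (0xDF): reg=0x13
After byte 2 (0xBF): reg=0x4D
After byte 3 (0x96): reg=0x0F
After byte 4 (0x4D): reg=0xC9
After byte 5 (0x3E): reg=0xCB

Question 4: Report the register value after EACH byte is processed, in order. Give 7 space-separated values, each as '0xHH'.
0x13 0x4D 0x0F 0xC9 0xCB 0x35 0x43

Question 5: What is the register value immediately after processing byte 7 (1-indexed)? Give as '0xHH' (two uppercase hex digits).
After byte 1 (0xDF): reg=0x13
After byte 2 (0xBF): reg=0x4D
After byte 3 (0x96): reg=0x0F
After byte 4 (0x4D): reg=0xC9
After byte 5 (0x3E): reg=0xCB
After byte 6 (0xAD): reg=0x35
After byte 7 (0x9B): reg=0x43

Answer: 0x43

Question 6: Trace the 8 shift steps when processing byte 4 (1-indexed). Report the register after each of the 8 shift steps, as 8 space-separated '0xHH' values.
After byte 1 (0xDF): reg=0x13
After byte 2 (0xBF): reg=0x4D
After byte 3 (0x96): reg=0x0F
Register before byte 4: 0x0F
After XOR with byte 0x4D: 0x42

Answer: 0x84 0x0F 0x1E 0x3C 0x78 0xF0 0xE7 0xC9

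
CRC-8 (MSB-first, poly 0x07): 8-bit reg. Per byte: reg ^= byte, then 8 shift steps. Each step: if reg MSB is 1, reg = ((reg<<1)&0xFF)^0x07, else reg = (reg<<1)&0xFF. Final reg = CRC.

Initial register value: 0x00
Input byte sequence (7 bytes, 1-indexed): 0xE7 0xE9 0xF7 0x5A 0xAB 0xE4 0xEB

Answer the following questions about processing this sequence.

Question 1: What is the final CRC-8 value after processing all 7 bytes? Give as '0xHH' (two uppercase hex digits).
After byte 1 (0xE7): reg=0xBB
After byte 2 (0xE9): reg=0xB9
After byte 3 (0xF7): reg=0xED
After byte 4 (0x5A): reg=0x0C
After byte 5 (0xAB): reg=0x7C
After byte 6 (0xE4): reg=0xC1
After byte 7 (0xEB): reg=0xD6

Answer: 0xD6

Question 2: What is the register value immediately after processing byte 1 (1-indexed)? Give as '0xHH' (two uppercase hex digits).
Answer: 0xBB

Derivation:
After byte 1 (0xE7): reg=0xBB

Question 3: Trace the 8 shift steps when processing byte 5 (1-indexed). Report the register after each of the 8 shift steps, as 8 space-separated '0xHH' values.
After byte 1 (0xE7): reg=0xBB
After byte 2 (0xE9): reg=0xB9
After byte 3 (0xF7): reg=0xED
After byte 4 (0x5A): reg=0x0C
Register before byte 5: 0x0C
After XOR with byte 0xAB: 0xA7

Answer: 0x49 0x92 0x23 0x46 0x8C 0x1F 0x3E 0x7C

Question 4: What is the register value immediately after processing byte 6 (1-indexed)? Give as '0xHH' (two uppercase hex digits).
Answer: 0xC1

Derivation:
After byte 1 (0xE7): reg=0xBB
After byte 2 (0xE9): reg=0xB9
After byte 3 (0xF7): reg=0xED
After byte 4 (0x5A): reg=0x0C
After byte 5 (0xAB): reg=0x7C
After byte 6 (0xE4): reg=0xC1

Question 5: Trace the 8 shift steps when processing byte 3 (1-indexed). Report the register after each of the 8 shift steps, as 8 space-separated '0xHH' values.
Answer: 0x9C 0x3F 0x7E 0xFC 0xFF 0xF9 0xF5 0xED

Derivation:
After byte 1 (0xE7): reg=0xBB
After byte 2 (0xE9): reg=0xB9
Register before byte 3: 0xB9
After XOR with byte 0xF7: 0x4E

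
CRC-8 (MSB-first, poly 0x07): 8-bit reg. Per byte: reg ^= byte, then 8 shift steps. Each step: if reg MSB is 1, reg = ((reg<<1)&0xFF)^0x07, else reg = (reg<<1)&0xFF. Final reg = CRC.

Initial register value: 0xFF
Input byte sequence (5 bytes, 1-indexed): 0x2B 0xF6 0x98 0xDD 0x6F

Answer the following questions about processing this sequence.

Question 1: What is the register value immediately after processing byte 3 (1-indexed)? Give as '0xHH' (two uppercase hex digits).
After byte 1 (0x2B): reg=0x22
After byte 2 (0xF6): reg=0x22
After byte 3 (0x98): reg=0x2F

Answer: 0x2F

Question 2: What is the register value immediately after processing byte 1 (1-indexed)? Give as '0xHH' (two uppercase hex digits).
After byte 1 (0x2B): reg=0x22

Answer: 0x22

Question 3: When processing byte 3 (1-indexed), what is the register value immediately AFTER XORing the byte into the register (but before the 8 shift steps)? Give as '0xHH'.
Answer: 0xBA

Derivation:
Register before byte 3: 0x22
Byte 3: 0x98
0x22 XOR 0x98 = 0xBA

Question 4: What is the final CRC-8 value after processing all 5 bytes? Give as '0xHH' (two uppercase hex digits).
Answer: 0x34

Derivation:
After byte 1 (0x2B): reg=0x22
After byte 2 (0xF6): reg=0x22
After byte 3 (0x98): reg=0x2F
After byte 4 (0xDD): reg=0xD0
After byte 5 (0x6F): reg=0x34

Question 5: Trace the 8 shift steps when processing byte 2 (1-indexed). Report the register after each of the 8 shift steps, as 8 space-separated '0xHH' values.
After byte 1 (0x2B): reg=0x22
Register before byte 2: 0x22
After XOR with byte 0xF6: 0xD4

Answer: 0xAF 0x59 0xB2 0x63 0xC6 0x8B 0x11 0x22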